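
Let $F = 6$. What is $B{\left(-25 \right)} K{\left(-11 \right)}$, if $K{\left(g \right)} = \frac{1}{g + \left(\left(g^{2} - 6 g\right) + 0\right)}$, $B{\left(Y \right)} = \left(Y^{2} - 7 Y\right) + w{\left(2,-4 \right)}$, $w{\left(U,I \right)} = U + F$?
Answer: $\frac{101}{22} \approx 4.5909$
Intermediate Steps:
$w{\left(U,I \right)} = 6 + U$ ($w{\left(U,I \right)} = U + 6 = 6 + U$)
$B{\left(Y \right)} = 8 + Y^{2} - 7 Y$ ($B{\left(Y \right)} = \left(Y^{2} - 7 Y\right) + \left(6 + 2\right) = \left(Y^{2} - 7 Y\right) + 8 = 8 + Y^{2} - 7 Y$)
$K{\left(g \right)} = \frac{1}{g^{2} - 5 g}$ ($K{\left(g \right)} = \frac{1}{g + \left(g^{2} - 6 g\right)} = \frac{1}{g^{2} - 5 g}$)
$B{\left(-25 \right)} K{\left(-11 \right)} = \left(8 + \left(-25\right)^{2} - -175\right) \frac{1}{\left(-11\right) \left(-5 - 11\right)} = \left(8 + 625 + 175\right) \left(- \frac{1}{11 \left(-16\right)}\right) = 808 \left(\left(- \frac{1}{11}\right) \left(- \frac{1}{16}\right)\right) = 808 \cdot \frac{1}{176} = \frac{101}{22}$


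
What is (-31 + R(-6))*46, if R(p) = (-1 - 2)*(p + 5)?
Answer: -1288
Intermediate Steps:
R(p) = -15 - 3*p (R(p) = -3*(5 + p) = -15 - 3*p)
(-31 + R(-6))*46 = (-31 + (-15 - 3*(-6)))*46 = (-31 + (-15 + 18))*46 = (-31 + 3)*46 = -28*46 = -1288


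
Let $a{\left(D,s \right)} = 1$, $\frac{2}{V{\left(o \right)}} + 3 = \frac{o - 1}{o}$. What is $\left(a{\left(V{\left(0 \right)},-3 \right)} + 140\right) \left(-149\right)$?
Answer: $-21009$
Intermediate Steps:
$V{\left(o \right)} = \frac{2}{-3 + \frac{-1 + o}{o}}$ ($V{\left(o \right)} = \frac{2}{-3 + \frac{o - 1}{o}} = \frac{2}{-3 + \frac{-1 + o}{o}}$)
$\left(a{\left(V{\left(0 \right)},-3 \right)} + 140\right) \left(-149\right) = \left(1 + 140\right) \left(-149\right) = 141 \left(-149\right) = -21009$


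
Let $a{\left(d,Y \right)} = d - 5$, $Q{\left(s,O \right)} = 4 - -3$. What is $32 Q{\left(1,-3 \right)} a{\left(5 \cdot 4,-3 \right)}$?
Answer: $3360$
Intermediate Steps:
$Q{\left(s,O \right)} = 7$ ($Q{\left(s,O \right)} = 4 + 3 = 7$)
$a{\left(d,Y \right)} = -5 + d$
$32 Q{\left(1,-3 \right)} a{\left(5 \cdot 4,-3 \right)} = 32 \cdot 7 \left(-5 + 5 \cdot 4\right) = 224 \left(-5 + 20\right) = 224 \cdot 15 = 3360$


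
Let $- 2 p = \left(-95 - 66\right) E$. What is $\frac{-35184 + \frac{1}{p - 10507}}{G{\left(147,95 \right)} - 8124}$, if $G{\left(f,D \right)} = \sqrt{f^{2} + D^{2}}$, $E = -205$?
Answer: $\frac{7720255470876}{1781782737049} + \frac{16155138233 \sqrt{106}}{1781782737049} \approx 4.4262$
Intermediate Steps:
$p = - \frac{33005}{2}$ ($p = - \frac{\left(-95 - 66\right) \left(-205\right)}{2} = - \frac{\left(-161\right) \left(-205\right)}{2} = \left(- \frac{1}{2}\right) 33005 = - \frac{33005}{2} \approx -16503.0$)
$G{\left(f,D \right)} = \sqrt{D^{2} + f^{2}}$
$\frac{-35184 + \frac{1}{p - 10507}}{G{\left(147,95 \right)} - 8124} = \frac{-35184 + \frac{1}{- \frac{33005}{2} - 10507}}{\sqrt{95^{2} + 147^{2}} - 8124} = \frac{-35184 + \frac{1}{- \frac{54019}{2}}}{\sqrt{9025 + 21609} - 8124} = \frac{-35184 - \frac{2}{54019}}{\sqrt{30634} - 8124} = - \frac{1900604498}{54019 \left(17 \sqrt{106} - 8124\right)} = - \frac{1900604498}{54019 \left(-8124 + 17 \sqrt{106}\right)}$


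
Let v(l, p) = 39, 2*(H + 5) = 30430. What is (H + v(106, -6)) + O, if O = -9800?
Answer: 5449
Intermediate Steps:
H = 15210 (H = -5 + (½)*30430 = -5 + 15215 = 15210)
(H + v(106, -6)) + O = (15210 + 39) - 9800 = 15249 - 9800 = 5449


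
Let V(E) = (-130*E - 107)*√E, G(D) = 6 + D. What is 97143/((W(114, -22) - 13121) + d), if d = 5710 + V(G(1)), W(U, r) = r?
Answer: -722063919/48009466 + 98794431*√7/48009466 ≈ -9.5956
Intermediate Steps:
V(E) = √E*(-107 - 130*E) (V(E) = (-107 - 130*E)*√E = √E*(-107 - 130*E))
d = 5710 - 1017*√7 (d = 5710 + √(6 + 1)*(-107 - 130*(6 + 1)) = 5710 + √7*(-107 - 130*7) = 5710 + √7*(-107 - 910) = 5710 + √7*(-1017) = 5710 - 1017*√7 ≈ 3019.3)
97143/((W(114, -22) - 13121) + d) = 97143/((-22 - 13121) + (5710 - 1017*√7)) = 97143/(-13143 + (5710 - 1017*√7)) = 97143/(-7433 - 1017*√7)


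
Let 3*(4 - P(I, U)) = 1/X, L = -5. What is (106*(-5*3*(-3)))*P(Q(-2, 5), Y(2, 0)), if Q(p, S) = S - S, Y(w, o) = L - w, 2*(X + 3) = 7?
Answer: 15900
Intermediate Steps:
X = ½ (X = -3 + (½)*7 = -3 + 7/2 = ½ ≈ 0.50000)
Y(w, o) = -5 - w
Q(p, S) = 0
P(I, U) = 10/3 (P(I, U) = 4 - 1/(3*½) = 4 - ⅓*2 = 4 - ⅔ = 10/3)
(106*(-5*3*(-3)))*P(Q(-2, 5), Y(2, 0)) = (106*(-5*3*(-3)))*(10/3) = (106*(-15*(-3)))*(10/3) = (106*45)*(10/3) = 4770*(10/3) = 15900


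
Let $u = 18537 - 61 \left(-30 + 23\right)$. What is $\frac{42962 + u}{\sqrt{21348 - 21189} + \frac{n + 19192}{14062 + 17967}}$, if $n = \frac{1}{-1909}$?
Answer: $- \frac{23120500829264617287}{98846812686859885} + \frac{38585167844558009041 \sqrt{159}}{98846812686859885} \approx 4688.3$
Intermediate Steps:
$n = - \frac{1}{1909} \approx -0.00052383$
$u = 18964$ ($u = 18537 - -427 = 18537 + 427 = 18964$)
$\frac{42962 + u}{\sqrt{21348 - 21189} + \frac{n + 19192}{14062 + 17967}} = \frac{42962 + 18964}{\sqrt{21348 - 21189} + \frac{- \frac{1}{1909} + 19192}{14062 + 17967}} = \frac{61926}{\sqrt{159} + \frac{36637527}{1909 \cdot 32029}} = \frac{61926}{\sqrt{159} + \frac{36637527}{1909} \cdot \frac{1}{32029}} = \frac{61926}{\sqrt{159} + \frac{36637527}{61143361}} = \frac{61926}{\frac{36637527}{61143361} + \sqrt{159}}$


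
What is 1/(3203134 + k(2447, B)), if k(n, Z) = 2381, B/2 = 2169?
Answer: 1/3205515 ≈ 3.1196e-7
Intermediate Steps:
B = 4338 (B = 2*2169 = 4338)
1/(3203134 + k(2447, B)) = 1/(3203134 + 2381) = 1/3205515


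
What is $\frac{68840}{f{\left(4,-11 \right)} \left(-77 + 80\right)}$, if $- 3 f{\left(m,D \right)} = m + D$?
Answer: $\frac{68840}{7} \approx 9834.3$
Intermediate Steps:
$f{\left(m,D \right)} = - \frac{D}{3} - \frac{m}{3}$ ($f{\left(m,D \right)} = - \frac{m + D}{3} = - \frac{D + m}{3} = - \frac{D}{3} - \frac{m}{3}$)
$\frac{68840}{f{\left(4,-11 \right)} \left(-77 + 80\right)} = \frac{68840}{\left(\left(- \frac{1}{3}\right) \left(-11\right) - \frac{4}{3}\right) \left(-77 + 80\right)} = \frac{68840}{\left(\frac{11}{3} - \frac{4}{3}\right) 3} = \frac{68840}{\frac{7}{3} \cdot 3} = \frac{68840}{7}$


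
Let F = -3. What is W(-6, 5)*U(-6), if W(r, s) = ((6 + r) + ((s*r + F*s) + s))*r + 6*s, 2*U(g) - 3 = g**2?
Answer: 5265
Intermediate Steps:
U(g) = 3/2 + g**2/2
W(r, s) = 6*s + r*(6 + r - 2*s + r*s) (W(r, s) = ((6 + r) + ((s*r - 3*s) + s))*r + 6*s = ((6 + r) + ((r*s - 3*s) + s))*r + 6*s = ((6 + r) + ((-3*s + r*s) + s))*r + 6*s = ((6 + r) + (-2*s + r*s))*r + 6*s = (6 + r - 2*s + r*s)*r + 6*s = r*(6 + r - 2*s + r*s) + 6*s = 6*s + r*(6 + r - 2*s + r*s))
W(-6, 5)*U(-6) = ((-6)**2 + 6*(-6) + 6*5 + 5*(-6)**2 - 2*(-6)*5)*(3/2 + (1/2)*(-6)**2) = (36 - 36 + 30 + 5*36 + 60)*(3/2 + (1/2)*36) = (36 - 36 + 30 + 180 + 60)*(3/2 + 18) = 270*(39/2) = 5265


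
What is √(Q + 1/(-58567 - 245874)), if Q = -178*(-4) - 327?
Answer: 2*√8920865962686/304441 ≈ 19.621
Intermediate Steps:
Q = 385 (Q = 712 - 327 = 385)
√(Q + 1/(-58567 - 245874)) = √(385 + 1/(-58567 - 245874)) = √(385 + 1/(-304441)) = √(385 - 1/304441) = √(117209784/304441) = 2*√8920865962686/304441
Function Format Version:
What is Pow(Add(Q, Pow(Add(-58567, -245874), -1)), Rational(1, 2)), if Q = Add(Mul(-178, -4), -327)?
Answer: Mul(Rational(2, 304441), Pow(8920865962686, Rational(1, 2))) ≈ 19.621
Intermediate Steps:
Q = 385 (Q = Add(712, -327) = 385)
Pow(Add(Q, Pow(Add(-58567, -245874), -1)), Rational(1, 2)) = Pow(Add(385, Pow(Add(-58567, -245874), -1)), Rational(1, 2)) = Pow(Add(385, Pow(-304441, -1)), Rational(1, 2)) = Pow(Add(385, Rational(-1, 304441)), Rational(1, 2)) = Pow(Rational(117209784, 304441), Rational(1, 2)) = Mul(Rational(2, 304441), Pow(8920865962686, Rational(1, 2)))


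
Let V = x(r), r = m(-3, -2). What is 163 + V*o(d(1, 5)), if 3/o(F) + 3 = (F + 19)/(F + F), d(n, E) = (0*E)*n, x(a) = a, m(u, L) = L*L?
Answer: 163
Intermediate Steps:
m(u, L) = L**2
r = 4 (r = (-2)**2 = 4)
d(n, E) = 0 (d(n, E) = 0*n = 0)
V = 4
o(F) = 3/(-3 + (19 + F)/(2*F)) (o(F) = 3/(-3 + (F + 19)/(F + F)) = 3/(-3 + (19 + F)/((2*F))) = 3/(-3 + (19 + F)*(1/(2*F))) = 3/(-3 + (19 + F)/(2*F)))
163 + V*o(d(1, 5)) = 163 + 4*(-6*0/(-19 + 5*0)) = 163 + 4*(-6*0/(-19 + 0)) = 163 + 4*(-6*0/(-19)) = 163 + 4*(-6*0*(-1/19)) = 163 + 4*0 = 163 + 0 = 163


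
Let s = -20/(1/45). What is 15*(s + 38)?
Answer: -12930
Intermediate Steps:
s = -900 (s = -20/1/45 = -20*45 = -900)
15*(s + 38) = 15*(-900 + 38) = 15*(-862) = -12930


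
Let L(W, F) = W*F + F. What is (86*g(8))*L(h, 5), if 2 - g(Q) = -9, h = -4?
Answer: -14190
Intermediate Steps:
g(Q) = 11 (g(Q) = 2 - 1*(-9) = 2 + 9 = 11)
L(W, F) = F + F*W (L(W, F) = F*W + F = F + F*W)
(86*g(8))*L(h, 5) = (86*11)*(5*(1 - 4)) = 946*(5*(-3)) = 946*(-15) = -14190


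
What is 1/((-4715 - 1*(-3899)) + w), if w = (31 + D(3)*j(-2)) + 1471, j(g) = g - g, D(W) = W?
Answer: 1/686 ≈ 0.0014577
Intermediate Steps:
j(g) = 0
w = 1502 (w = (31 + 3*0) + 1471 = (31 + 0) + 1471 = 31 + 1471 = 1502)
1/((-4715 - 1*(-3899)) + w) = 1/((-4715 - 1*(-3899)) + 1502) = 1/((-4715 + 3899) + 1502) = 1/(-816 + 1502) = 1/686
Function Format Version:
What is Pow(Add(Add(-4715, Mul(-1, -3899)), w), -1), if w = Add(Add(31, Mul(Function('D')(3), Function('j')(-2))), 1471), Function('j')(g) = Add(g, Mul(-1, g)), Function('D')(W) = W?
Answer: Rational(1, 686) ≈ 0.0014577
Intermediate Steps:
Function('j')(g) = 0
w = 1502 (w = Add(Add(31, Mul(3, 0)), 1471) = Add(Add(31, 0), 1471) = Add(31, 1471) = 1502)
Pow(Add(Add(-4715, Mul(-1, -3899)), w), -1) = Pow(Add(Add(-4715, Mul(-1, -3899)), 1502), -1) = Pow(Add(Add(-4715, 3899), 1502), -1) = Pow(Add(-816, 1502), -1) = Pow(686, -1) = Rational(1, 686)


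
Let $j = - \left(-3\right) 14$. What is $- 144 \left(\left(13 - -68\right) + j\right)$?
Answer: $-17712$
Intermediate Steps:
$j = 42$ ($j = \left(-1\right) \left(-42\right) = 42$)
$- 144 \left(\left(13 - -68\right) + j\right) = - 144 \left(\left(13 - -68\right) + 42\right) = - 144 \left(\left(13 + 68\right) + 42\right) = - 144 \left(81 + 42\right) = \left(-144\right) 123 = -17712$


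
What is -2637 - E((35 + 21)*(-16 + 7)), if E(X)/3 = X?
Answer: -1125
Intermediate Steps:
E(X) = 3*X
-2637 - E((35 + 21)*(-16 + 7)) = -2637 - 3*(35 + 21)*(-16 + 7) = -2637 - 3*56*(-9) = -2637 - 3*(-504) = -2637 - 1*(-1512) = -2637 + 1512 = -1125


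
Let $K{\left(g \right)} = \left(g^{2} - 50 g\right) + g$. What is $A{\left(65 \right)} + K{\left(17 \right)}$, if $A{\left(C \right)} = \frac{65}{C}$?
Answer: $-543$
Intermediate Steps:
$K{\left(g \right)} = g^{2} - 49 g$
$A{\left(65 \right)} + K{\left(17 \right)} = \frac{65}{65} + 17 \left(-49 + 17\right) = 65 \cdot \frac{1}{65} + 17 \left(-32\right) = 1 - 544 = -543$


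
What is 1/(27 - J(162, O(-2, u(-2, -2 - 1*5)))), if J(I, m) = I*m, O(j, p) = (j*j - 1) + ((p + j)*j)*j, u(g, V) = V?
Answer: 1/5373 ≈ 0.00018612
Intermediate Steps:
O(j, p) = -1 + j**2 + j**2*(j + p) (O(j, p) = (j**2 - 1) + ((j + p)*j)*j = (-1 + j**2) + (j*(j + p))*j = (-1 + j**2) + j**2*(j + p) = -1 + j**2 + j**2*(j + p))
1/(27 - J(162, O(-2, u(-2, -2 - 1*5)))) = 1/(27 - 162*(-1 + (-2)**2 + (-2)**3 + (-2 - 1*5)*(-2)**2)) = 1/(27 - 162*(-1 + 4 - 8 + (-2 - 5)*4)) = 1/(27 - 162*(-1 + 4 - 8 - 7*4)) = 1/(27 - 162*(-1 + 4 - 8 - 28)) = 1/(27 - 162*(-33)) = 1/(27 - 1*(-5346)) = 1/(27 + 5346) = 1/5373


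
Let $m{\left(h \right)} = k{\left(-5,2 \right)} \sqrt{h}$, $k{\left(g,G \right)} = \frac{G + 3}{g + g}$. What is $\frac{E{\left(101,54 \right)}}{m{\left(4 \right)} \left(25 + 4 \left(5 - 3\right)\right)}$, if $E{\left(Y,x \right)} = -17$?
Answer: $\frac{17}{33} \approx 0.51515$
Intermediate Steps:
$k{\left(g,G \right)} = \frac{3 + G}{2 g}$
$m{\left(h \right)} = - \frac{\sqrt{h}}{2}$ ($m{\left(h \right)} = \frac{3 + 2}{2 \left(-5\right)} \sqrt{h} = \frac{1}{2} \left(- \frac{1}{5}\right) 5 \sqrt{h} = - \frac{\sqrt{h}}{2}$)
$\frac{E{\left(101,54 \right)}}{m{\left(4 \right)} \left(25 + 4 \left(5 - 3\right)\right)} = - \frac{17}{- \frac{\sqrt{4}}{2} \left(25 + 4 \left(5 - 3\right)\right)} = - \frac{17}{\left(- \frac{1}{2}\right) 2 \left(25 + 4 \cdot 2\right)} = - \frac{17}{\left(-1\right) \left(25 + 8\right)} = - \frac{17}{\left(-1\right) 33} = - \frac{17}{-33} = \left(-17\right) \left(- \frac{1}{33}\right) = \frac{17}{33}$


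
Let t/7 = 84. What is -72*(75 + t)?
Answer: -47736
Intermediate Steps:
t = 588 (t = 7*84 = 588)
-72*(75 + t) = -72*(75 + 588) = -72*663 = -47736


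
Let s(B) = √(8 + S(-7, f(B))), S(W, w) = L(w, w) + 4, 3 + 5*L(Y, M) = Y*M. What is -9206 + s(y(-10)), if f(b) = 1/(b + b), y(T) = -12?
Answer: -9206 + √164165/120 ≈ -9202.6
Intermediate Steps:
L(Y, M) = -⅗ + M*Y/5 (L(Y, M) = -⅗ + (Y*M)/5 = -⅗ + (M*Y)/5 = -⅗ + M*Y/5)
f(b) = 1/(2*b)
S(W, w) = 17/5 + w²/5 (S(W, w) = (-⅗ + w*w/5) + 4 = (-⅗ + w²/5) + 4 = 17/5 + w²/5)
s(B) = √(57/5 + 1/(20*B²)) (s(B) = √(8 + (17/5 + (1/(2*B))²/5)) = √(8 + (17/5 + (1/(4*B²))/5)) = √(8 + (17/5 + 1/(20*B²))) = √(57/5 + 1/(20*B²)))
-9206 + s(y(-10)) = -9206 + √(1140 + 5/(-12)²)/10 = -9206 + √(1140 + 5*(1/144))/10 = -9206 + √(1140 + 5/144)/10 = -9206 + √(164165/144)/10 = -9206 + (√164165/12)/10 = -9206 + √164165/120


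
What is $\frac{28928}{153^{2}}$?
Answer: $\frac{28928}{23409} \approx 1.2358$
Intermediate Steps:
$\frac{28928}{153^{2}} = \frac{28928}{23409}$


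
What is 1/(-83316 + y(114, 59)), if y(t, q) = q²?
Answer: -1/79835 ≈ -1.2526e-5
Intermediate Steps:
1/(-83316 + y(114, 59)) = 1/(-83316 + 59²) = 1/(-83316 + 3481) = 1/(-79835) = -1/79835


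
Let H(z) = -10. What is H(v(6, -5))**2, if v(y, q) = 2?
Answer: 100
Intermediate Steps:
H(v(6, -5))**2 = (-10)**2 = 100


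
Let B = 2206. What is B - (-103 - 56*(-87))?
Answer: -2563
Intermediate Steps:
B - (-103 - 56*(-87)) = 2206 - (-103 - 56*(-87)) = 2206 - (-103 + 4872) = 2206 - 1*4769 = 2206 - 4769 = -2563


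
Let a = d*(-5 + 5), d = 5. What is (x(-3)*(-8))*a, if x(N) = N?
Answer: 0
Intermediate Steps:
a = 0 (a = 5*(-5 + 5) = 5*0 = 0)
(x(-3)*(-8))*a = -3*(-8)*0 = 24*0 = 0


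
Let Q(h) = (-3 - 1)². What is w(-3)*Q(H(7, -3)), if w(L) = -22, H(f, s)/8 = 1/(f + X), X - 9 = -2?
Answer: -352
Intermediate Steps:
X = 7 (X = 9 - 2 = 7)
H(f, s) = 8/(7 + f) (H(f, s) = 8/(f + 7) = 8/(7 + f))
Q(h) = 16 (Q(h) = (-4)² = 16)
w(-3)*Q(H(7, -3)) = -22*16 = -352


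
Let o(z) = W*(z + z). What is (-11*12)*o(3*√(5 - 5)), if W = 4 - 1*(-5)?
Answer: 0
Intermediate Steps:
W = 9 (W = 4 + 5 = 9)
o(z) = 18*z (o(z) = 9*(z + z) = 9*(2*z) = 18*z)
(-11*12)*o(3*√(5 - 5)) = (-11*12)*(18*(3*√(5 - 5))) = -2376*3*√0 = -2376*3*0 = -2376*0 = -132*0 = 0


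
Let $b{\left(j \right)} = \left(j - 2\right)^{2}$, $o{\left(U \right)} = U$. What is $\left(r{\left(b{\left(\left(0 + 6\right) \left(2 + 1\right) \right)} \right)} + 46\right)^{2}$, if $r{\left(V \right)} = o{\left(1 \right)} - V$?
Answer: $43681$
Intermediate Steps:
$b{\left(j \right)} = \left(-2 + j\right)^{2}$
$r{\left(V \right)} = 1 - V$
$\left(r{\left(b{\left(\left(0 + 6\right) \left(2 + 1\right) \right)} \right)} + 46\right)^{2} = \left(\left(1 - \left(-2 + \left(0 + 6\right) \left(2 + 1\right)\right)^{2}\right) + 46\right)^{2} = \left(\left(1 - \left(-2 + 6 \cdot 3\right)^{2}\right) + 46\right)^{2} = \left(\left(1 - \left(-2 + 18\right)^{2}\right) + 46\right)^{2} = \left(\left(1 - 16^{2}\right) + 46\right)^{2} = \left(\left(1 - 256\right) + 46\right)^{2} = \left(-255 + 46\right)^{2} = \left(-209\right)^{2} = 43681$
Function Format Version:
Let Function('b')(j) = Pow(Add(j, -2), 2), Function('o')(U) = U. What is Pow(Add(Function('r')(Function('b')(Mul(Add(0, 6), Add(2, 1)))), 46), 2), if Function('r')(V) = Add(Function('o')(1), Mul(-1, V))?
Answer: 43681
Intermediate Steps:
Function('b')(j) = Pow(Add(-2, j), 2)
Function('r')(V) = Add(1, Mul(-1, V))
Pow(Add(Function('r')(Function('b')(Mul(Add(0, 6), Add(2, 1)))), 46), 2) = Pow(Add(Add(1, Mul(-1, Pow(Add(-2, Mul(Add(0, 6), Add(2, 1))), 2))), 46), 2) = Pow(Add(Add(1, Mul(-1, Pow(Add(-2, Mul(6, 3)), 2))), 46), 2) = Pow(Add(Add(1, Mul(-1, Pow(Add(-2, 18), 2))), 46), 2) = Pow(Add(Add(1, Mul(-1, Pow(16, 2))), 46), 2) = Pow(Add(Add(1, Mul(-1, 256)), 46), 2) = Pow(Add(Add(1, -256), 46), 2) = Pow(Add(-255, 46), 2) = Pow(-209, 2) = 43681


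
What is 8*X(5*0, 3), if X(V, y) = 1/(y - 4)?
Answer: -8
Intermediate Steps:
X(V, y) = 1/(-4 + y)
8*X(5*0, 3) = 8/(-4 + 3) = 8/(-1) = 8*(-1) = -8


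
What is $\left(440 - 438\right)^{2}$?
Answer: $4$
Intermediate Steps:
$\left(440 - 438\right)^{2} = 2^{2} = 4$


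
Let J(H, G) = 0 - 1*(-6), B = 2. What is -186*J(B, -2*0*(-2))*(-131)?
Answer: 146196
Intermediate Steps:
J(H, G) = 6 (J(H, G) = 0 + 6 = 6)
-186*J(B, -2*0*(-2))*(-131) = -186*6*(-131) = -1116*(-131) = 146196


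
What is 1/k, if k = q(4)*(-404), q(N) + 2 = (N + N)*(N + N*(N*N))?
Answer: -1/218968 ≈ -4.5669e-6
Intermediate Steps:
q(N) = -2 + 2*N*(N + N**3) (q(N) = -2 + (N + N)*(N + N*(N*N)) = -2 + (2*N)*(N + N*N**2) = -2 + (2*N)*(N + N**3) = -2 + 2*N*(N + N**3))
k = -218968 (k = (-2 + 2*4**2 + 2*4**4)*(-404) = (-2 + 2*16 + 2*256)*(-404) = (-2 + 32 + 512)*(-404) = 542*(-404) = -218968)
1/k = 1/(-218968) = -1/218968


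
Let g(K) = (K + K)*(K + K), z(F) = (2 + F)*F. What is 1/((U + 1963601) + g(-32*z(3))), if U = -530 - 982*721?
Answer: 1/2176649 ≈ 4.5942e-7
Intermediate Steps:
z(F) = F*(2 + F)
U = -708552 (U = -530 - 708022 = -708552)
g(K) = 4*K² (g(K) = (2*K)*(2*K) = 4*K²)
1/((U + 1963601) + g(-32*z(3))) = 1/((-708552 + 1963601) + 4*(-96*(2 + 3))²) = 1/(1255049 + 4*(-96*5)²) = 1/(1255049 + 4*(-32*15)²) = 1/(1255049 + 4*(-480)²) = 1/(1255049 + 4*230400) = 1/(1255049 + 921600) = 1/2176649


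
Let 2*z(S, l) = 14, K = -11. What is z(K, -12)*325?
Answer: 2275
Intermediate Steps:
z(S, l) = 7 (z(S, l) = (½)*14 = 7)
z(K, -12)*325 = 7*325 = 2275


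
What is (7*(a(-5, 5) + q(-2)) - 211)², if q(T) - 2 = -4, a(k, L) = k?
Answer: 67600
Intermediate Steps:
q(T) = -2 (q(T) = 2 - 4 = -2)
(7*(a(-5, 5) + q(-2)) - 211)² = (7*(-5 - 2) - 211)² = (7*(-7) - 211)² = (-49 - 211)² = (-260)² = 67600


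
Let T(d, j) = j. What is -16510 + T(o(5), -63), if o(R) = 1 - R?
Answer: -16573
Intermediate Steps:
-16510 + T(o(5), -63) = -16510 - 63 = -16573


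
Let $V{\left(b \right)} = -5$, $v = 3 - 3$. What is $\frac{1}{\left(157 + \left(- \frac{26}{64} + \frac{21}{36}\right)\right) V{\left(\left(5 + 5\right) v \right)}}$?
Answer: $- \frac{96}{75445} \approx -0.0012724$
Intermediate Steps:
$v = 0$ ($v = 3 - 3 = 0$)
$\frac{1}{\left(157 + \left(- \frac{26}{64} + \frac{21}{36}\right)\right) V{\left(\left(5 + 5\right) v \right)}} = \frac{1}{\left(157 + \left(- \frac{26}{64} + \frac{21}{36}\right)\right) \left(-5\right)} = \frac{1}{\left(157 + \left(\left(-26\right) \frac{1}{64} + 21 \cdot \frac{1}{36}\right)\right) \left(-5\right)} = \frac{1}{\left(157 + \left(- \frac{13}{32} + \frac{7}{12}\right)\right) \left(-5\right)} = \frac{1}{\left(157 + \frac{17}{96}\right) \left(-5\right)} = \frac{1}{\frac{15089}{96} \left(-5\right)} = \frac{1}{- \frac{75445}{96}} = - \frac{96}{75445}$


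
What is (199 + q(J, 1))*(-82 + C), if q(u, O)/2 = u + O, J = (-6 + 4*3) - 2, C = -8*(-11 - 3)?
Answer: 6270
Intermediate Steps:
C = 112 (C = -8*(-14) = 112)
J = 4 (J = (-6 + 12) - 2 = 6 - 2 = 4)
q(u, O) = 2*O + 2*u (q(u, O) = 2*(u + O) = 2*(O + u) = 2*O + 2*u)
(199 + q(J, 1))*(-82 + C) = (199 + (2*1 + 2*4))*(-82 + 112) = (199 + (2 + 8))*30 = (199 + 10)*30 = 209*30 = 6270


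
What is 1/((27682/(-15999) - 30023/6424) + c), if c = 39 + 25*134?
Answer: 102777576/347655037919 ≈ 0.00029563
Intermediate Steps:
c = 3389 (c = 39 + 3350 = 3389)
1/((27682/(-15999) - 30023/6424) + c) = 1/((27682/(-15999) - 30023/6424) + 3389) = 1/((27682*(-1/15999) - 30023*1/6424) + 3389) = 1/((-27682/15999 - 30023/6424) + 3389) = 1/(-658167145/102777576 + 3389) = 1/(347655037919/102777576) = 102777576/347655037919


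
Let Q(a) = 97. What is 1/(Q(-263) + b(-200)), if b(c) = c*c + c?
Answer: 1/39897 ≈ 2.5065e-5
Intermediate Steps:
b(c) = c + c² (b(c) = c² + c = c + c²)
1/(Q(-263) + b(-200)) = 1/(97 - 200*(1 - 200)) = 1/(97 - 200*(-199)) = 1/(97 + 39800) = 1/39897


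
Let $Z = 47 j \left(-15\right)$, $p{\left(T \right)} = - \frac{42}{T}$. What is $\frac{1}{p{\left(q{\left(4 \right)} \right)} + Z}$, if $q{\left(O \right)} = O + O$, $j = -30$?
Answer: $\frac{4}{84579} \approx 4.7293 \cdot 10^{-5}$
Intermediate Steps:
$q{\left(O \right)} = 2 O$
$Z = 21150$ ($Z = 47 \left(-30\right) \left(-15\right) = \left(-1410\right) \left(-15\right) = 21150$)
$\frac{1}{p{\left(q{\left(4 \right)} \right)} + Z} = \frac{1}{- \frac{42}{2 \cdot 4} + 21150} = \frac{1}{- \frac{42}{8} + 21150} = \frac{1}{\left(-42\right) \frac{1}{8} + 21150} = \frac{1}{- \frac{21}{4} + 21150} = \frac{1}{\frac{84579}{4}} = \frac{4}{84579}$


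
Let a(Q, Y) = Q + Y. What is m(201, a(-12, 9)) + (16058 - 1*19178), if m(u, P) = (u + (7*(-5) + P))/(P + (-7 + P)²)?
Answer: -302477/97 ≈ -3118.3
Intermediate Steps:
m(u, P) = (-35 + P + u)/(P + (-7 + P)²) (m(u, P) = (u + (-35 + P))/(P + (-7 + P)²) = (-35 + P + u)/(P + (-7 + P)²))
m(201, a(-12, 9)) + (16058 - 1*19178) = (-35 + (-12 + 9) + 201)/((-12 + 9) + (-7 + (-12 + 9))²) + (16058 - 1*19178) = (-35 - 3 + 201)/(-3 + (-7 - 3)²) + (16058 - 19178) = 163/(-3 + (-10)²) - 3120 = 163/(-3 + 100) - 3120 = 163/97 - 3120 = -302477/97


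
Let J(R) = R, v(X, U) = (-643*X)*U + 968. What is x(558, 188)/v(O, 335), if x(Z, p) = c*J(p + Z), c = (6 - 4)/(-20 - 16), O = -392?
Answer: -373/759957552 ≈ -4.9082e-7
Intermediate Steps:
v(X, U) = 968 - 643*U*X (v(X, U) = -643*U*X + 968 = 968 - 643*U*X)
c = -1/18 (c = 2/(-36) = 2*(-1/36) = -1/18 ≈ -0.055556)
x(Z, p) = -Z/18 - p/18 (x(Z, p) = -(p + Z)/18 = -(Z + p)/18 = -Z/18 - p/18)
x(558, 188)/v(O, 335) = (-1/18*558 - 1/18*188)/(968 - 643*335*(-392)) = (-31 - 94/9)/(968 + 84438760) = -373/9/84439728 = -373/9*1/84439728 = -373/759957552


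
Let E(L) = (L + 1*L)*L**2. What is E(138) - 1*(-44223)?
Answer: 5300367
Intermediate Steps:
E(L) = 2*L**3 (E(L) = (L + L)*L**2 = (2*L)*L**2 = 2*L**3)
E(138) - 1*(-44223) = 2*138**3 - 1*(-44223) = 2*2628072 + 44223 = 5256144 + 44223 = 5300367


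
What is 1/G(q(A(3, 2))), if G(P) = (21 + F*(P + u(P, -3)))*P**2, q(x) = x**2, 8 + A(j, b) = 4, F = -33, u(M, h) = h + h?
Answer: -1/79104 ≈ -1.2642e-5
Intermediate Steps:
u(M, h) = 2*h
A(j, b) = -4 (A(j, b) = -8 + 4 = -4)
G(P) = P**2*(219 - 33*P) (G(P) = (21 - 33*(P + 2*(-3)))*P**2 = (21 - 33*(P - 6))*P**2 = (21 - 33*(-6 + P))*P**2 = (21 + (198 - 33*P))*P**2 = (219 - 33*P)*P**2 = P**2*(219 - 33*P))
1/G(q(A(3, 2))) = 1/(((-4)**2)**2*(219 - 33*(-4)**2)) = 1/(16**2*(219 - 33*16)) = 1/(256*(219 - 528)) = 1/(256*(-309)) = 1/(-79104) = -1/79104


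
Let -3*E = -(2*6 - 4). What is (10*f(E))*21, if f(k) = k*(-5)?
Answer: -2800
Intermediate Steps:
E = 8/3 (E = -(-1)*(2*6 - 4)/3 = -(-1)*(12 - 4)/3 = -(-1)*8/3 = -1/3*(-8) = 8/3 ≈ 2.6667)
f(k) = -5*k
(10*f(E))*21 = (10*(-5*8/3))*21 = (10*(-40/3))*21 = -400/3*21 = -2800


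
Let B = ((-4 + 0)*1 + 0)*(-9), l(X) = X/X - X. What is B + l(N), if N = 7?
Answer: 30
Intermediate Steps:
l(X) = 1 - X
B = 36 (B = (-4*1 + 0)*(-9) = (-4 + 0)*(-9) = -4*(-9) = 36)
B + l(N) = 36 + (1 - 1*7) = 36 + (1 - 7) = 36 - 6 = 30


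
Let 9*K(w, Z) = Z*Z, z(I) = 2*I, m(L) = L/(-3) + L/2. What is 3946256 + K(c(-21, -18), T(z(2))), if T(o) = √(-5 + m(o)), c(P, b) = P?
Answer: 106548899/27 ≈ 3.9463e+6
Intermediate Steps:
m(L) = L/6 (m(L) = L*(-⅓) + L*(½) = -L/3 + L/2 = L/6)
T(o) = √(-5 + o/6)
K(w, Z) = Z²/9 (K(w, Z) = (Z*Z)/9 = Z²/9)
3946256 + K(c(-21, -18), T(z(2))) = 3946256 + (√(-180 + 6*(2*2))/6)²/9 = 3946256 + (√(-180 + 6*4)/6)²/9 = 3946256 + (√(-180 + 24)/6)²/9 = 3946256 + (√(-156)/6)²/9 = 3946256 + ((2*I*√39)/6)²/9 = 3946256 + (I*√39/3)²/9 = 3946256 + (⅑)*(-13/3) = 3946256 - 13/27 = 106548899/27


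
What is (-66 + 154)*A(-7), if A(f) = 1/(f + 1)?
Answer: -44/3 ≈ -14.667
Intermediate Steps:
A(f) = 1/(1 + f)
(-66 + 154)*A(-7) = (-66 + 154)/(1 - 7) = 88/(-6) = 88*(-⅙) = -44/3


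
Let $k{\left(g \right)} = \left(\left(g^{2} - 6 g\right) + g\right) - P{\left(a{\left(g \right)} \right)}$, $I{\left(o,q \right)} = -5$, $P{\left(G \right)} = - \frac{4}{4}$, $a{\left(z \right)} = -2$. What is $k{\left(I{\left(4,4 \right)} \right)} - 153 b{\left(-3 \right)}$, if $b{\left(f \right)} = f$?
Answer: $510$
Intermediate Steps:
$P{\left(G \right)} = -1$ ($P{\left(G \right)} = \left(-4\right) \frac{1}{4} = -1$)
$k{\left(g \right)} = 1 + g^{2} - 5 g$ ($k{\left(g \right)} = \left(\left(g^{2} - 6 g\right) + g\right) - -1 = \left(g^{2} - 5 g\right) + 1 = 1 + g^{2} - 5 g$)
$k{\left(I{\left(4,4 \right)} \right)} - 153 b{\left(-3 \right)} = \left(1 + \left(-5\right)^{2} - -25\right) - -459 = \left(1 + 25 + 25\right) + 459 = 51 + 459 = 510$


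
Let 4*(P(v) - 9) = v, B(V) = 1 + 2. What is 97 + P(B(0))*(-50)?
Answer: -781/2 ≈ -390.50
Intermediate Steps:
B(V) = 3
P(v) = 9 + v/4
97 + P(B(0))*(-50) = 97 + (9 + (¼)*3)*(-50) = 97 + (9 + ¾)*(-50) = 97 + (39/4)*(-50) = 97 - 975/2 = -781/2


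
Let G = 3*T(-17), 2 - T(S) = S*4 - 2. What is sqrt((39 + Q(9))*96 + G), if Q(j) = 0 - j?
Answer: 6*sqrt(86) ≈ 55.642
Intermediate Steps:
T(S) = 4 - 4*S (T(S) = 2 - (S*4 - 2) = 2 - (4*S - 2) = 2 - (-2 + 4*S) = 2 + (2 - 4*S) = 4 - 4*S)
Q(j) = -j
G = 216 (G = 3*(4 - 4*(-17)) = 3*(4 + 68) = 3*72 = 216)
sqrt((39 + Q(9))*96 + G) = sqrt((39 - 1*9)*96 + 216) = sqrt((39 - 9)*96 + 216) = sqrt(30*96 + 216) = sqrt(2880 + 216) = sqrt(3096) = 6*sqrt(86)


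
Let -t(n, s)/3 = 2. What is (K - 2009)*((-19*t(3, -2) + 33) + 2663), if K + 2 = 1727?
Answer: -798040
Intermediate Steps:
K = 1725 (K = -2 + 1727 = 1725)
t(n, s) = -6 (t(n, s) = -3*2 = -6)
(K - 2009)*((-19*t(3, -2) + 33) + 2663) = (1725 - 2009)*((-19*(-6) + 33) + 2663) = -284*((114 + 33) + 2663) = -284*(147 + 2663) = -284*2810 = -798040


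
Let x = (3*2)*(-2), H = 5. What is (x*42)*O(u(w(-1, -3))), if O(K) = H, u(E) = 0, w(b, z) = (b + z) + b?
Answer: -2520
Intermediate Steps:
w(b, z) = z + 2*b
O(K) = 5
x = -12 (x = 6*(-2) = -12)
(x*42)*O(u(w(-1, -3))) = -12*42*5 = -504*5 = -2520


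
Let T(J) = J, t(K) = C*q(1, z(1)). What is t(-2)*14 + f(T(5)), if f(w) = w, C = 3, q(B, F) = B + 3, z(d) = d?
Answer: 173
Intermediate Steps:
q(B, F) = 3 + B
t(K) = 12 (t(K) = 3*(3 + 1) = 3*4 = 12)
t(-2)*14 + f(T(5)) = 12*14 + 5 = 168 + 5 = 173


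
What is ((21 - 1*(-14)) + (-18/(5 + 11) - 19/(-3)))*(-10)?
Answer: -4825/12 ≈ -402.08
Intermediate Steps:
((21 - 1*(-14)) + (-18/(5 + 11) - 19/(-3)))*(-10) = ((21 + 14) + (-18/16 - 19*(-⅓)))*(-10) = (35 + (-18*1/16 + 19/3))*(-10) = (35 + (-9/8 + 19/3))*(-10) = (35 + 125/24)*(-10) = (965/24)*(-10) = -4825/12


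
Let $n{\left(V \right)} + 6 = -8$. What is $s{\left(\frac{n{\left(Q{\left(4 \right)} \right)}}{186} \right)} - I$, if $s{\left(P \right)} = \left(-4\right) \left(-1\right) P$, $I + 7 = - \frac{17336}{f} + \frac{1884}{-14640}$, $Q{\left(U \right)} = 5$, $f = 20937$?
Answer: $\frac{6062006639}{791837340} \approx 7.6556$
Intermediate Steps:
$n{\left(V \right)} = -14$ ($n{\left(V \right)} = -6 - 8 = -14$)
$I = - \frac{203239009}{25543140}$ ($I = -7 + \left(- \frac{17336}{20937} + \frac{1884}{-14640}\right) = -7 + \left(\left(-17336\right) \frac{1}{20937} + 1884 \left(- \frac{1}{14640}\right)\right) = -7 - \frac{24437029}{25543140} = - \frac{203239009}{25543140} \approx -7.9567$)
$s{\left(P \right)} = 4 P$
$s{\left(\frac{n{\left(Q{\left(4 \right)} \right)}}{186} \right)} - I = 4 \left(- \frac{14}{186}\right) - - \frac{203239009}{25543140} = 4 \left(\left(-14\right) \frac{1}{186}\right) + \frac{203239009}{25543140} = 4 \left(- \frac{7}{93}\right) + \frac{203239009}{25543140} = - \frac{28}{93} + \frac{203239009}{25543140} = \frac{6062006639}{791837340}$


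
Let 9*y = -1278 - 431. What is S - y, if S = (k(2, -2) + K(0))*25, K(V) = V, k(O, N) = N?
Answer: 1259/9 ≈ 139.89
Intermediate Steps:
S = -50 (S = (-2 + 0)*25 = -2*25 = -50)
y = -1709/9 (y = (-1278 - 431)/9 = (1/9)*(-1709) = -1709/9 ≈ -189.89)
S - y = -50 - 1*(-1709/9) = -50 + 1709/9 = 1259/9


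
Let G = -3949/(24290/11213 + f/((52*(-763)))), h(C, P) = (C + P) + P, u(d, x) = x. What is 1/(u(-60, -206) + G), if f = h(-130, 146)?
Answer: -480956767/977506451808 ≈ -0.00049202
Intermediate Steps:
h(C, P) = C + 2*P
f = 162 (f = -130 + 2*146 = -130 + 292 = 162)
G = -878429357806/480956767 (G = -3949/(24290/11213 + 162/((52*(-763)))) = -3949/(24290*(1/11213) + 162/(-39676)) = -3949/(24290/11213 + 162*(-1/39676)) = -3949/(24290/11213 - 81/19838) = -3949/480956767/222443494 = -3949*222443494/480956767 = -878429357806/480956767 ≈ -1826.4)
1/(u(-60, -206) + G) = 1/(-206 - 878429357806/480956767) = 1/(-977506451808/480956767) = -480956767/977506451808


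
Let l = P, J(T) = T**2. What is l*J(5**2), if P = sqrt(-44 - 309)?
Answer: 625*I*sqrt(353) ≈ 11743.0*I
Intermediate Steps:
P = I*sqrt(353) (P = sqrt(-353) = I*sqrt(353) ≈ 18.788*I)
l = I*sqrt(353) ≈ 18.788*I
l*J(5**2) = (I*sqrt(353))*(5**2)**2 = (I*sqrt(353))*25**2 = (I*sqrt(353))*625 = 625*I*sqrt(353)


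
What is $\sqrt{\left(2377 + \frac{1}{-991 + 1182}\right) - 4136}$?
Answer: $\frac{4 i \sqrt{4010618}}{191} \approx 41.94 i$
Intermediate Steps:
$\sqrt{\left(2377 + \frac{1}{-991 + 1182}\right) - 4136} = \sqrt{\left(2377 + \frac{1}{191}\right) - 4136} = \sqrt{\frac{454008}{191} - 4136} = \sqrt{- \frac{335968}{191}} = \frac{4 i \sqrt{4010618}}{191}$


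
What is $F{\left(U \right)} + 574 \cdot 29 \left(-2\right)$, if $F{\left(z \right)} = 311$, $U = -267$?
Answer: $-32981$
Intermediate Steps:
$F{\left(U \right)} + 574 \cdot 29 \left(-2\right) = 311 + 574 \cdot 29 \left(-2\right) = 311 + 16646 \left(-2\right) = 311 - 33292 = -32981$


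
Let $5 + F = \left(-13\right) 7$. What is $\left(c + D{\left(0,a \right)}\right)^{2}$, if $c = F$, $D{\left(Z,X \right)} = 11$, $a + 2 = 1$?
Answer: $7225$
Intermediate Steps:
$a = -1$ ($a = -2 + 1 = -1$)
$F = -96$ ($F = -5 - 91 = -96$)
$c = -96$
$\left(c + D{\left(0,a \right)}\right)^{2} = \left(-96 + 11\right)^{2} = \left(-85\right)^{2} = 7225$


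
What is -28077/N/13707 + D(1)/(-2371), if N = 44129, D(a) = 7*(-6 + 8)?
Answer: -2844945803/478053825771 ≈ -0.0059511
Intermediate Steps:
D(a) = 14 (D(a) = 7*2 = 14)
-28077/N/13707 + D(1)/(-2371) = -28077/44129/13707 + 14/(-2371) = -28077*1/44129*(1/13707) + 14*(-1/2371) = -28077/44129*1/13707 - 14/2371 = -9359/201625401 - 14/2371 = -2844945803/478053825771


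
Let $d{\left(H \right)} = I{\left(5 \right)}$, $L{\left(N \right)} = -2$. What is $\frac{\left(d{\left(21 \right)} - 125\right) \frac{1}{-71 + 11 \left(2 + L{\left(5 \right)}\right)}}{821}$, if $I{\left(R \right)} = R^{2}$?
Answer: $\frac{100}{58291} \approx 0.0017155$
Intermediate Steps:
$d{\left(H \right)} = 25$ ($d{\left(H \right)} = 5^{2} = 25$)
$\frac{\left(d{\left(21 \right)} - 125\right) \frac{1}{-71 + 11 \left(2 + L{\left(5 \right)}\right)}}{821} = \frac{\left(25 - 125\right) \frac{1}{-71 + 11 \left(2 - 2\right)}}{821} = - \frac{100}{-71 + 11 \cdot 0} \cdot \frac{1}{821} = - \frac{100}{-71 + 0} \cdot \frac{1}{821} = - \frac{100}{-71} \cdot \frac{1}{821} = \left(-100\right) \left(- \frac{1}{71}\right) \frac{1}{821} = \frac{100}{71} \cdot \frac{1}{821} = \frac{100}{58291}$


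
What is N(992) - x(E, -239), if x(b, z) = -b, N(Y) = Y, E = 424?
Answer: 1416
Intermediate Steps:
N(992) - x(E, -239) = 992 - (-1)*424 = 992 - 1*(-424) = 992 + 424 = 1416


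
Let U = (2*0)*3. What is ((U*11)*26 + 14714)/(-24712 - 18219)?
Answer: -2102/6133 ≈ -0.34274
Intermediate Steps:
U = 0 (U = 0*3 = 0)
((U*11)*26 + 14714)/(-24712 - 18219) = ((0*11)*26 + 14714)/(-24712 - 18219) = (0*26 + 14714)/(-42931) = (0 + 14714)*(-1/42931) = 14714*(-1/42931) = -2102/6133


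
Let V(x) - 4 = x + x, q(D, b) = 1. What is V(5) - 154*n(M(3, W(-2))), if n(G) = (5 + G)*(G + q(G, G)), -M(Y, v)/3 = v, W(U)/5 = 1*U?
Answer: -167076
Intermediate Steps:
W(U) = 5*U (W(U) = 5*(1*U) = 5*U)
M(Y, v) = -3*v
n(G) = (1 + G)*(5 + G) (n(G) = (5 + G)*(G + 1) = (5 + G)*(1 + G) = (1 + G)*(5 + G))
V(x) = 4 + 2*x (V(x) = 4 + (x + x) = 4 + 2*x)
V(5) - 154*n(M(3, W(-2))) = (4 + 2*5) - 154*(5 + (-15*(-2))² + 6*(-15*(-2))) = (4 + 10) - 154*(5 + (-3*(-10))² + 6*(-3*(-10))) = 14 - 154*(5 + 30² + 6*30) = 14 - 154*(5 + 900 + 180) = 14 - 154*1085 = 14 - 167090 = -167076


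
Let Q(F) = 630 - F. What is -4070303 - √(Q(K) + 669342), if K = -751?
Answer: -4070303 - √670723 ≈ -4.0711e+6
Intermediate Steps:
-4070303 - √(Q(K) + 669342) = -4070303 - √((630 - 1*(-751)) + 669342) = -4070303 - √((630 + 751) + 669342) = -4070303 - √(1381 + 669342) = -4070303 - √670723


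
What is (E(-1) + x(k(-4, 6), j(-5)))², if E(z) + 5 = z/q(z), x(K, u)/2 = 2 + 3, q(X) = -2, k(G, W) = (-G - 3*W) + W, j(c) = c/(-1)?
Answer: 121/4 ≈ 30.250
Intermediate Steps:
j(c) = -c (j(c) = c*(-1) = -c)
k(G, W) = -G - 2*W
x(K, u) = 10 (x(K, u) = 2*(2 + 3) = 2*5 = 10)
E(z) = -5 - z/2 (E(z) = -5 + z/(-2) = -5 + z*(-½) = -5 - z/2)
(E(-1) + x(k(-4, 6), j(-5)))² = ((-5 - ½*(-1)) + 10)² = ((-5 + ½) + 10)² = (-9/2 + 10)² = (11/2)² = 121/4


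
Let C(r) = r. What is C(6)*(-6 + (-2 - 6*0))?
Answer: -48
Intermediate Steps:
C(6)*(-6 + (-2 - 6*0)) = 6*(-6 + (-2 - 6*0)) = 6*(-6 + (-2 + 0)) = 6*(-6 - 2) = 6*(-8) = -48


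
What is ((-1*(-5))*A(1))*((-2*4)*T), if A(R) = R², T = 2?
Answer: -80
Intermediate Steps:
((-1*(-5))*A(1))*((-2*4)*T) = (-1*(-5)*1²)*(-2*4*2) = (5*1)*(-8*2) = 5*(-16) = -80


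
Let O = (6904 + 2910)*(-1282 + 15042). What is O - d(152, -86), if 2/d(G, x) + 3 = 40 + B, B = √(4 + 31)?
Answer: 90072106843/667 + √35/667 ≈ 1.3504e+8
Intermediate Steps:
B = √35 ≈ 5.9161
d(G, x) = 2/(37 + √35) (d(G, x) = 2/(-3 + (40 + √35)) = 2/(37 + √35))
O = 135040640 (O = 9814*13760 = 135040640)
O - d(152, -86) = 135040640 - (37/667 - √35/667) = 135040640 + (-37/667 + √35/667) = 90072106843/667 + √35/667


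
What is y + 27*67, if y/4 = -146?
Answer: 1225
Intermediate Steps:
y = -584 (y = 4*(-146) = -584)
y + 27*67 = -584 + 27*67 = -584 + 1809 = 1225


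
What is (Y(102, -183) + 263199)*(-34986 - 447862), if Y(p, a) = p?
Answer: -127134361248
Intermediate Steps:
(Y(102, -183) + 263199)*(-34986 - 447862) = (102 + 263199)*(-34986 - 447862) = 263301*(-482848) = -127134361248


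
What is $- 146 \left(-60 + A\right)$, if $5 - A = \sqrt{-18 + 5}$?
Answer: $8030 + 146 i \sqrt{13} \approx 8030.0 + 526.41 i$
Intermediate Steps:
$A = 5 - i \sqrt{13}$ ($A = 5 - \sqrt{-18 + 5} = 5 - \sqrt{-13} = 5 - i \sqrt{13} \approx 5.0 - 3.6056 i$)
$- 146 \left(-60 + A\right) = - 146 \left(-60 + \left(5 - i \sqrt{13}\right)\right) = - 146 \left(-55 - i \sqrt{13}\right) = 8030 + 146 i \sqrt{13}$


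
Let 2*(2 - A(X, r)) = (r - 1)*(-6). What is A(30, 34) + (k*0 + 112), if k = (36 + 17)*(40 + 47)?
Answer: 213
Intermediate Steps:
A(X, r) = -1 + 3*r (A(X, r) = 2 - (r - 1)*(-6)/2 = 2 - (-1 + r)*(-6)/2 = 2 - (6 - 6*r)/2 = 2 + (-3 + 3*r) = -1 + 3*r)
k = 4611 (k = 53*87 = 4611)
A(30, 34) + (k*0 + 112) = (-1 + 3*34) + (4611*0 + 112) = (-1 + 102) + (0 + 112) = 101 + 112 = 213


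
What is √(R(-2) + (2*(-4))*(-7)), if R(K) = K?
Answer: 3*√6 ≈ 7.3485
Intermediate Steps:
√(R(-2) + (2*(-4))*(-7)) = √(-2 + (2*(-4))*(-7)) = √(-2 - 8*(-7)) = √(-2 + 56) = √54 = 3*√6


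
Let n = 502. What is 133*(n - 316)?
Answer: 24738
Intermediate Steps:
133*(n - 316) = 133*(502 - 316) = 133*186 = 24738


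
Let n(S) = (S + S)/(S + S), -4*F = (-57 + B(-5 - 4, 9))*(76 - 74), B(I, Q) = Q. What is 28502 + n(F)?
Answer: 28503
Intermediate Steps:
F = 24 (F = -(-57 + 9)*(76 - 74)/4 = -(-12)*2 = -1/4*(-96) = 24)
n(S) = 1 (n(S) = (2*S)/((2*S)) = (2*S)*(1/(2*S)) = 1)
28502 + n(F) = 28502 + 1 = 28503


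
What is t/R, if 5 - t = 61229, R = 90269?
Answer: -61224/90269 ≈ -0.67824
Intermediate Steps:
t = -61224 (t = 5 - 1*61229 = 5 - 61229 = -61224)
t/R = -61224/90269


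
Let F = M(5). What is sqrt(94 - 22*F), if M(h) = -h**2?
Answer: 2*sqrt(161) ≈ 25.377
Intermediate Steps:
F = -25 (F = -1*5**2 = -1*25 = -25)
sqrt(94 - 22*F) = sqrt(94 - 22*(-25)) = sqrt(94 + 550) = sqrt(644) = 2*sqrt(161)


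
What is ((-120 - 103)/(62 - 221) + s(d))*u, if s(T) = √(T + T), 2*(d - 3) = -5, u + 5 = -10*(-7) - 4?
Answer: 23302/159 ≈ 146.55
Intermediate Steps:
u = 61 (u = -5 + (-10*(-7) - 4) = -5 + (70 - 4) = -5 + 66 = 61)
d = ½ (d = 3 + (½)*(-5) = 3 - 5/2 = ½ ≈ 0.50000)
s(T) = √2*√T (s(T) = √(2*T) = √2*√T)
((-120 - 103)/(62 - 221) + s(d))*u = ((-120 - 103)/(62 - 221) + √2*√(½))*61 = (-223/(-159) + √2*(√2/2))*61 = (-223*(-1/159) + 1)*61 = (223/159 + 1)*61 = (382/159)*61 = 23302/159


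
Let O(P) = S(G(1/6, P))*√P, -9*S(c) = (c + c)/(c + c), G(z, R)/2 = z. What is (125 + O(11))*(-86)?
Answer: -10750 + 86*√11/9 ≈ -10718.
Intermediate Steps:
G(z, R) = 2*z
S(c) = -⅑ (S(c) = -(c + c)/(9*(c + c)) = -2*c/(9*(2*c)) = -2*c*1/(2*c)/9 = -⅑*1 = -⅑)
O(P) = -√P/9
(125 + O(11))*(-86) = (125 - √11/9)*(-86) = -10750 + 86*√11/9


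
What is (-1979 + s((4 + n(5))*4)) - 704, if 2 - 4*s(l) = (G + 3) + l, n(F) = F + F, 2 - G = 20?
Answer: -10771/4 ≈ -2692.8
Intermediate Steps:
G = -18 (G = 2 - 1*20 = 2 - 20 = -18)
n(F) = 2*F
s(l) = 17/4 - l/4 (s(l) = 1/2 - ((-18 + 3) + l)/4 = 1/2 - (-15 + l)/4 = 1/2 + (15/4 - l/4) = 17/4 - l/4)
(-1979 + s((4 + n(5))*4)) - 704 = (-1979 + (17/4 - (4 + 2*5)*4/4)) - 704 = (-1979 + (17/4 - (4 + 10)*4/4)) - 704 = (-1979 + (17/4 - 7*4/2)) - 704 = (-1979 + (17/4 - 1/4*56)) - 704 = (-1979 + (17/4 - 14)) - 704 = (-1979 - 39/4) - 704 = -7955/4 - 704 = -10771/4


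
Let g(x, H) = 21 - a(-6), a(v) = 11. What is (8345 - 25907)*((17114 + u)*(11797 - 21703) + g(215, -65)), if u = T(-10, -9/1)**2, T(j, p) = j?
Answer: 2994705151188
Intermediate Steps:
u = 100 (u = (-10)**2 = 100)
g(x, H) = 10 (g(x, H) = 21 - 1*11 = 21 - 11 = 10)
(8345 - 25907)*((17114 + u)*(11797 - 21703) + g(215, -65)) = (8345 - 25907)*((17114 + 100)*(11797 - 21703) + 10) = -17562*(17214*(-9906) + 10) = -17562*(-170521884 + 10) = -17562*(-170521874) = 2994705151188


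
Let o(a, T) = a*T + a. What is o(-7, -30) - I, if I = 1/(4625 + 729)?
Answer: 1086861/5354 ≈ 203.00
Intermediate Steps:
o(a, T) = a + T*a (o(a, T) = T*a + a = a + T*a)
I = 1/5354 ≈ 0.00018678
o(-7, -30) - I = -7*(1 - 30) - 1*1/5354 = -7*(-29) - 1/5354 = 203 - 1/5354 = 1086861/5354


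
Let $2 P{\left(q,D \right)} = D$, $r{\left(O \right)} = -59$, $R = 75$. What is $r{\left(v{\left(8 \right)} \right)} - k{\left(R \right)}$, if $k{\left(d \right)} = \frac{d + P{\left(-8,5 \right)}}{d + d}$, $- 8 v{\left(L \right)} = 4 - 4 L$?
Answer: $- \frac{3571}{60} \approx -59.517$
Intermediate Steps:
$v{\left(L \right)} = - \frac{1}{2} + \frac{L}{2}$ ($v{\left(L \right)} = - \frac{4 - 4 L}{8} = - \frac{1}{2} + \frac{L}{2}$)
$P{\left(q,D \right)} = \frac{D}{2}$
$k{\left(d \right)} = \frac{\frac{5}{2} + d}{2 d}$ ($k{\left(d \right)} = \frac{d + \frac{1}{2} \cdot 5}{d + d} = \frac{d + \frac{5}{2}}{2 d} = \left(\frac{5}{2} + d\right) \frac{1}{2 d} = \frac{\frac{5}{2} + d}{2 d}$)
$r{\left(v{\left(8 \right)} \right)} - k{\left(R \right)} = -59 - \frac{5 + 2 \cdot 75}{4 \cdot 75} = -59 - \frac{1}{4} \cdot \frac{1}{75} \left(5 + 150\right) = -59 - \frac{1}{4} \cdot \frac{1}{75} \cdot 155 = -59 - \frac{31}{60} = - \frac{3571}{60}$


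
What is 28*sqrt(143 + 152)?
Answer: 28*sqrt(295) ≈ 480.92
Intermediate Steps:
28*sqrt(143 + 152) = 28*sqrt(295)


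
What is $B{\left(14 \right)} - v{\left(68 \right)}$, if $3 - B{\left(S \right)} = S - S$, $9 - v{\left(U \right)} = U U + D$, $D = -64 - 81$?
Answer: $4473$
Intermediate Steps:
$D = -145$ ($D = -64 - 81 = -145$)
$v{\left(U \right)} = 154 - U^{2}$ ($v{\left(U \right)} = 9 - \left(U U - 145\right) = 9 - \left(U^{2} - 145\right) = 9 - \left(-145 + U^{2}\right) = 154 - U^{2}$)
$B{\left(S \right)} = 3$ ($B{\left(S \right)} = 3 - \left(S - S\right) = 3 - 0 = 3 + 0 = 3$)
$B{\left(14 \right)} - v{\left(68 \right)} = 3 - \left(154 - 68^{2}\right) = 3 - \left(154 - 4624\right) = 3 - -4470 = 3 + 4470 = 4473$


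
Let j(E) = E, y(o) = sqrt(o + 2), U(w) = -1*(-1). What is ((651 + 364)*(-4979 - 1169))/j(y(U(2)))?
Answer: -6240220*sqrt(3)/3 ≈ -3.6028e+6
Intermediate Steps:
U(w) = 1
y(o) = sqrt(2 + o)
((651 + 364)*(-4979 - 1169))/j(y(U(2))) = ((651 + 364)*(-4979 - 1169))/(sqrt(2 + 1)) = (1015*(-6148))/(sqrt(3)) = -6240220*sqrt(3)/3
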